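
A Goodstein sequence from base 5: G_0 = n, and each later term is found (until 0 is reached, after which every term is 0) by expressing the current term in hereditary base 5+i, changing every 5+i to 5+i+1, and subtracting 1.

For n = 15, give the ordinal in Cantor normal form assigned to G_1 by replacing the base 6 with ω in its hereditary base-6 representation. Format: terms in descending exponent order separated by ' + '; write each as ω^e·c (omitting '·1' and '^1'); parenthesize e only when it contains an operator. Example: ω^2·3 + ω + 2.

ω·2 + 5

step 0: 15 = 3·5; sub 6 for 5: 3·6; = 18; G_1 = 18−1 = 17
step 1: 17 = 2·6 + 5; sub 7 for 6: 2·7 + 5; = 19; G_2 = 19−1 = 18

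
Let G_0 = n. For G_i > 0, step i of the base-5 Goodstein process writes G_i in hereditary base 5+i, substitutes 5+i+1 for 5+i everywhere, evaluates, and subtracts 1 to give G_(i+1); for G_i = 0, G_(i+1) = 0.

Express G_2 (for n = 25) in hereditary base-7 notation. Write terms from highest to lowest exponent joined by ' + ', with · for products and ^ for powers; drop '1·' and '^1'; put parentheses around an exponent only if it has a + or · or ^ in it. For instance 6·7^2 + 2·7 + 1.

[0] 25 ≡ 5^2 (base 5). Lift 6: 36. −1: 35.
[1] 35 ≡ 5·6 + 5 (base 6). Lift 7: 40. −1: 39.

5·7 + 4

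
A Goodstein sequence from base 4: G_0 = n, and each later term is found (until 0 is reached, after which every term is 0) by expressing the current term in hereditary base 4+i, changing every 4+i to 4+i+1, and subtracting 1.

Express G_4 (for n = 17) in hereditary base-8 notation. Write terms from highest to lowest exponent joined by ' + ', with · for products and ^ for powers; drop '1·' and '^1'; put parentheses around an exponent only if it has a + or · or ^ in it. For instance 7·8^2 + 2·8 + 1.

G_0 = 17. HB_4(17) = 4^2 + 1. Bump = 26. G_1 = 25.
G_1 = 25. HB_5(25) = 5^2. Bump = 36. G_2 = 35.
G_2 = 35. HB_6(35) = 5·6 + 5. Bump = 40. G_3 = 39.
G_3 = 39. HB_7(39) = 5·7 + 4. Bump = 44. G_4 = 43.

5·8 + 3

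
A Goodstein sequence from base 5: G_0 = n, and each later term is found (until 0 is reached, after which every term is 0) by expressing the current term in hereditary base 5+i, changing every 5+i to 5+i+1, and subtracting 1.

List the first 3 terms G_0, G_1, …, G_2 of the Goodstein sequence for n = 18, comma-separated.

18 —HB5→ 3·5 + 3 —bump→ 3·6 + 3 = 21 —(−1)→ 20
20 —HB6→ 3·6 + 2 —bump→ 3·7 + 2 = 23 —(−1)→ 22

18, 20, 22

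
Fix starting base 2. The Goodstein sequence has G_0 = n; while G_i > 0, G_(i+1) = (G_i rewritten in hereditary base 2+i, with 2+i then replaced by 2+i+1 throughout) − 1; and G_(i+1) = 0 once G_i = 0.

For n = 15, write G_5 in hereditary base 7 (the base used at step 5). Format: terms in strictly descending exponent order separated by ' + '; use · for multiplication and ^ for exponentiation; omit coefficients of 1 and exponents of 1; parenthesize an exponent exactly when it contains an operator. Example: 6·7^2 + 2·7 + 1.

G_0 = 15. HB_2(15) = 2^(2 + 1) + 2^2 + 2 + 1. Bump = 112. G_1 = 111.
G_1 = 111. HB_3(111) = 3^(3 + 1) + 3^3 + 3. Bump = 1284. G_2 = 1283.
G_2 = 1283. HB_4(1283) = 4^(4 + 1) + 4^4 + 3. Bump = 18753. G_3 = 18752.
G_3 = 18752. HB_5(18752) = 5^(5 + 1) + 5^5 + 2. Bump = 326594. G_4 = 326593.
G_4 = 326593. HB_6(326593) = 6^(6 + 1) + 6^6 + 1. Bump = 6588345. G_5 = 6588344.

7^(7 + 1) + 7^7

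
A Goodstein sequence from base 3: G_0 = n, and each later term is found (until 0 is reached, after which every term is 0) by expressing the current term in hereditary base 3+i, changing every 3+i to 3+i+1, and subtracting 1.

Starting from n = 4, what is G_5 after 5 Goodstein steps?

i=0: 4 = 3 + 1 (b=3); 3→4: 4 + 1 = 5; 5−1 = 4
i=1: 4 = 4 (b=4); 4→5: 5 = 5; 5−1 = 4
i=2: 4 = 4 (b=5); 5→6: 4 = 4; 4−1 = 3
i=3: 3 = 3 (b=6); 6→7: 3 = 3; 3−1 = 2
i=4: 2 = 2 (b=7); 7→8: 2 = 2; 2−1 = 1
i=5: 1 = 1 (b=8); 8→9: 1 = 1; 1−1 = 0

1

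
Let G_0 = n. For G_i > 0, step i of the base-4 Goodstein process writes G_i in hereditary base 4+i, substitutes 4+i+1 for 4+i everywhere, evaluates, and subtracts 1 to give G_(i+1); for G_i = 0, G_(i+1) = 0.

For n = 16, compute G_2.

G_0 = 16. HB_4(16) = 4^2. Bump = 25. G_1 = 24.
G_1 = 24. HB_5(24) = 4·5 + 4. Bump = 28. G_2 = 27.

27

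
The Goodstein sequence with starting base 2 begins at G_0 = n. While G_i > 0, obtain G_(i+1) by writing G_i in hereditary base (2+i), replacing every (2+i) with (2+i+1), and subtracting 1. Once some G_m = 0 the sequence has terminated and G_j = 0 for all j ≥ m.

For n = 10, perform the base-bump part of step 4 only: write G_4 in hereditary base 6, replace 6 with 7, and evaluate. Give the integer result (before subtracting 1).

4215755

i=0: 10 = 2^(2 + 1) + 2 (b=2); 2→3: 3^(3 + 1) + 3 = 84; 84−1 = 83
i=1: 83 = 3^(3 + 1) + 2 (b=3); 3→4: 4^(4 + 1) + 2 = 1026; 1026−1 = 1025
i=2: 1025 = 4^(4 + 1) + 1 (b=4); 4→5: 5^(5 + 1) + 1 = 15626; 15626−1 = 15625
i=3: 15625 = 5^(5 + 1) (b=5); 5→6: 6^(6 + 1) = 279936; 279936−1 = 279935
i=4: 279935 = 5·6^6 + 5·6^5 + 5·6^4 + 5·6^3 + 5·6^2 + 5·6 + 5 (b=6); 6→7: 5·7^7 + 5·7^5 + 5·7^4 + 5·7^3 + 5·7^2 + 5·7 + 5 = 4215755; 4215755−1 = 4215754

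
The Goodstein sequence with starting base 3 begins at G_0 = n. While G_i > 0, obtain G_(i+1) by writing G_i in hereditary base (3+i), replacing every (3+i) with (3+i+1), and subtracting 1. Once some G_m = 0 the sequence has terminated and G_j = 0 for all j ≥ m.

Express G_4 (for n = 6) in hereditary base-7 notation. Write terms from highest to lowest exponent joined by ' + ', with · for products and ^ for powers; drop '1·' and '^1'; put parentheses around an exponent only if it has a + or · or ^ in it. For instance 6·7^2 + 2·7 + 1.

step 0: 6 = 2·3; sub 4 for 3: 2·4; = 8; G_1 = 8−1 = 7
step 1: 7 = 4 + 3; sub 5 for 4: 5 + 3; = 8; G_2 = 8−1 = 7
step 2: 7 = 5 + 2; sub 6 for 5: 6 + 2; = 8; G_3 = 8−1 = 7
step 3: 7 = 6 + 1; sub 7 for 6: 7 + 1; = 8; G_4 = 8−1 = 7
step 4: 7 = 7; sub 8 for 7: 8; = 8; G_5 = 8−1 = 7

7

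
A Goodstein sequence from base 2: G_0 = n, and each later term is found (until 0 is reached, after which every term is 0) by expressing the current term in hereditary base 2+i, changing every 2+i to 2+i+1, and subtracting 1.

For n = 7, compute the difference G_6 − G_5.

15953672

7 —HB2→ 2^2 + 2 + 1 —bump→ 3^3 + 3 + 1 = 31 —(−1)→ 30
30 —HB3→ 3^3 + 3 —bump→ 4^4 + 4 = 260 —(−1)→ 259
259 —HB4→ 4^4 + 3 —bump→ 5^5 + 3 = 3128 —(−1)→ 3127
3127 —HB5→ 5^5 + 2 —bump→ 6^6 + 2 = 46658 —(−1)→ 46657
46657 —HB6→ 6^6 + 1 —bump→ 7^7 + 1 = 823544 —(−1)→ 823543
823543 —HB7→ 7^7 —bump→ 8^8 = 16777216 —(−1)→ 16777215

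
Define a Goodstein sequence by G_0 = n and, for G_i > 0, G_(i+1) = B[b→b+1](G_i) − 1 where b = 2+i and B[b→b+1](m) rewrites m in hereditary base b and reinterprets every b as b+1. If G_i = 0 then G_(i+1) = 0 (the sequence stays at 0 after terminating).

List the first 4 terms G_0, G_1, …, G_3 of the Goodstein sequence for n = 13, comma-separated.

[0] 13 ≡ 2^(2 + 1) + 2^2 + 1 (base 2). Lift 3: 109. −1: 108.
[1] 108 ≡ 3^(3 + 1) + 3^3 (base 3). Lift 4: 1280. −1: 1279.
[2] 1279 ≡ 4^(4 + 1) + 3·4^3 + 3·4^2 + 3·4 + 3 (base 4). Lift 5: 16093. −1: 16092.

13, 108, 1279, 16092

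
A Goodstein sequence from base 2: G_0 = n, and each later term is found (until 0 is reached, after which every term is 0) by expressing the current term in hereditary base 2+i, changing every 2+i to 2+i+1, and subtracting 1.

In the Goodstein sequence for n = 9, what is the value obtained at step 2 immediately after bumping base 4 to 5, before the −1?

9843

9 —HB2→ 2^(2 + 1) + 1 —bump→ 3^(3 + 1) + 1 = 82 —(−1)→ 81
81 —HB3→ 3^(3 + 1) —bump→ 4^(4 + 1) = 1024 —(−1)→ 1023
1023 —HB4→ 3·4^4 + 3·4^3 + 3·4^2 + 3·4 + 3 —bump→ 3·5^5 + 3·5^3 + 3·5^2 + 3·5 + 3 = 9843 —(−1)→ 9842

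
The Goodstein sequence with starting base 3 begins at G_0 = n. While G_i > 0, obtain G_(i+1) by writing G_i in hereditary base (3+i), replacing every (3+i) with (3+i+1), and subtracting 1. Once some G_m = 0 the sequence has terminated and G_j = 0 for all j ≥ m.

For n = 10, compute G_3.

27

G_0=10  [base 3] 3^2 + 1  →[3↦4]→  4^2 + 1 = 17  −1 ⇒ G_1=16
G_1=16  [base 4] 4^2  →[4↦5]→  5^2 = 25  −1 ⇒ G_2=24
G_2=24  [base 5] 4·5 + 4  →[5↦6]→  4·6 + 4 = 28  −1 ⇒ G_3=27
G_3=27  [base 6] 4·6 + 3  →[6↦7]→  4·7 + 3 = 31  −1 ⇒ G_4=30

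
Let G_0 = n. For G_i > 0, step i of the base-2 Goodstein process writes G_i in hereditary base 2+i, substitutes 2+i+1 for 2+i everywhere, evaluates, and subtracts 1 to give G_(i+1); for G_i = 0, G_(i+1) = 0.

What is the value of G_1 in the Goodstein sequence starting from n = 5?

27

5 —HB2→ 2^2 + 1 —bump→ 3^3 + 1 = 28 —(−1)→ 27
27 —HB3→ 3^3 —bump→ 4^4 = 256 —(−1)→ 255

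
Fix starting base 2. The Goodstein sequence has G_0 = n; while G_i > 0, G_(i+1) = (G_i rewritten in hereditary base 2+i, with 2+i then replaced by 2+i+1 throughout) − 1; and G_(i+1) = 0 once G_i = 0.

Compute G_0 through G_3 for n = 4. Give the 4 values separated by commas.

4, 26, 41, 60

(0) 4|_2 = 2^2 ↦ 3^3|_3 = 27 ⇒ 26
(1) 26|_3 = 2·3^2 + 2·3 + 2 ↦ 2·4^2 + 2·4 + 2|_4 = 42 ⇒ 41
(2) 41|_4 = 2·4^2 + 2·4 + 1 ↦ 2·5^2 + 2·5 + 1|_5 = 61 ⇒ 60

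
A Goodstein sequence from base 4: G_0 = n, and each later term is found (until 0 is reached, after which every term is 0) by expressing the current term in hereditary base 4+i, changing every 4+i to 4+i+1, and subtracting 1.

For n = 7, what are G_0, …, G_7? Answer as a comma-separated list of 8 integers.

7, 7, 7, 7, 7, 6, 5, 4

[0] 7 ≡ 4 + 3 (base 4). Lift 5: 8. −1: 7.
[1] 7 ≡ 5 + 2 (base 5). Lift 6: 8. −1: 7.
[2] 7 ≡ 6 + 1 (base 6). Lift 7: 8. −1: 7.
[3] 7 ≡ 7 (base 7). Lift 8: 8. −1: 7.
[4] 7 ≡ 7 (base 8). Lift 9: 7. −1: 6.
[5] 6 ≡ 6 (base 9). Lift 10: 6. −1: 5.
[6] 5 ≡ 5 (base 10). Lift 11: 5. −1: 4.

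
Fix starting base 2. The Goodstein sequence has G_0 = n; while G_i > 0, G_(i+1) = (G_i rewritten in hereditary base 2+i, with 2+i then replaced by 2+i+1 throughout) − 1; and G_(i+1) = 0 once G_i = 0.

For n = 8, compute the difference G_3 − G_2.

5757

[0] 8 ≡ 2^(2 + 1) (base 2). Lift 3: 81. −1: 80.
[1] 80 ≡ 2·3^3 + 2·3^2 + 2·3 + 2 (base 3). Lift 4: 554. −1: 553.
[2] 553 ≡ 2·4^4 + 2·4^2 + 2·4 + 1 (base 4). Lift 5: 6311. −1: 6310.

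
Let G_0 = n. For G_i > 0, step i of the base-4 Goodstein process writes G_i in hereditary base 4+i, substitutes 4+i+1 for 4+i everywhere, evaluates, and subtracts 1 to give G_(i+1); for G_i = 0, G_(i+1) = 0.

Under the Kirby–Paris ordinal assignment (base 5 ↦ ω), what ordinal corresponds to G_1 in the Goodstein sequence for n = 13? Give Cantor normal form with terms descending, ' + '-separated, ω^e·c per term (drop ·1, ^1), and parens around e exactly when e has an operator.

G_0=13  [base 4] 3·4 + 1  →[4↦5]→  3·5 + 1 = 16  −1 ⇒ G_1=15
G_1=15  [base 5] 3·5  →[5↦6]→  3·6 = 18  −1 ⇒ G_2=17

ω·3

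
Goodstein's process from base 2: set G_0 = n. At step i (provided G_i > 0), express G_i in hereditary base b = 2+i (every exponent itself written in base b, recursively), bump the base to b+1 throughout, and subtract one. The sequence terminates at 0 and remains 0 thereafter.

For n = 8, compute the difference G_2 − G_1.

G_0=8  [base 2] 2^(2 + 1)  →[2↦3]→  3^(3 + 1) = 81  −1 ⇒ G_1=80
G_1=80  [base 3] 2·3^3 + 2·3^2 + 2·3 + 2  →[3↦4]→  2·4^4 + 2·4^2 + 2·4 + 2 = 554  −1 ⇒ G_2=553

473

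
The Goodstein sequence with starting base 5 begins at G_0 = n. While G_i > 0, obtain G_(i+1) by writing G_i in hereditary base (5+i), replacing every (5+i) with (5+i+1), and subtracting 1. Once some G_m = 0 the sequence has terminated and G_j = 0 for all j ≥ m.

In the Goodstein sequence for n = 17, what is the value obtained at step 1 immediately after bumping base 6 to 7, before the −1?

i=0: 17 = 3·5 + 2 (b=5); 5→6: 3·6 + 2 = 20; 20−1 = 19
i=1: 19 = 3·6 + 1 (b=6); 6→7: 3·7 + 1 = 22; 22−1 = 21

22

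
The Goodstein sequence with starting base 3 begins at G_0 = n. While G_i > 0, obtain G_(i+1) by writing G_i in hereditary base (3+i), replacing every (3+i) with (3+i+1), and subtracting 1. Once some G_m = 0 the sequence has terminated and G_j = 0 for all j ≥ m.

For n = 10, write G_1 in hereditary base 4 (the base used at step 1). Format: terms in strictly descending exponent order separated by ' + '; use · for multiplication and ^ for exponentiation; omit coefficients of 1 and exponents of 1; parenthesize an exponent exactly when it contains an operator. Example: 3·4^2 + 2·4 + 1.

(0) 10|_3 = 3^2 + 1 ↦ 4^2 + 1|_4 = 17 ⇒ 16
(1) 16|_4 = 4^2 ↦ 5^2|_5 = 25 ⇒ 24

4^2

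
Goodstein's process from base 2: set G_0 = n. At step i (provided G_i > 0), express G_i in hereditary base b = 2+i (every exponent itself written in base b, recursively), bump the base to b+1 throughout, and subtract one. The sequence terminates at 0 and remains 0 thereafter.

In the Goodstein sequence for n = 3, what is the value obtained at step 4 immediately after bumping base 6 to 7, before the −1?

G_0 = 3. HB_2(3) = 2 + 1. Bump = 4. G_1 = 3.
G_1 = 3. HB_3(3) = 3. Bump = 4. G_2 = 3.
G_2 = 3. HB_4(3) = 3. Bump = 3. G_3 = 2.
G_3 = 2. HB_5(2) = 2. Bump = 2. G_4 = 1.
G_4 = 1. HB_6(1) = 1. Bump = 1. G_5 = 0.

1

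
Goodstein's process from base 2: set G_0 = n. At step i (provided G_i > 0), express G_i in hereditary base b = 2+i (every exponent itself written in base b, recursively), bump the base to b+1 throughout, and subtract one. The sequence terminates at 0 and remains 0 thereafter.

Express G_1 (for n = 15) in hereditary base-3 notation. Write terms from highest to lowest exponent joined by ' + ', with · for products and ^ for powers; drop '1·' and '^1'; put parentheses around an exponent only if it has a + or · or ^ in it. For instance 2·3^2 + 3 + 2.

step 0: 15 = 2^(2 + 1) + 2^2 + 2 + 1; sub 3 for 2: 3^(3 + 1) + 3^3 + 3 + 1; = 112; G_1 = 112−1 = 111
step 1: 111 = 3^(3 + 1) + 3^3 + 3; sub 4 for 3: 4^(4 + 1) + 4^4 + 4; = 1284; G_2 = 1284−1 = 1283

3^(3 + 1) + 3^3 + 3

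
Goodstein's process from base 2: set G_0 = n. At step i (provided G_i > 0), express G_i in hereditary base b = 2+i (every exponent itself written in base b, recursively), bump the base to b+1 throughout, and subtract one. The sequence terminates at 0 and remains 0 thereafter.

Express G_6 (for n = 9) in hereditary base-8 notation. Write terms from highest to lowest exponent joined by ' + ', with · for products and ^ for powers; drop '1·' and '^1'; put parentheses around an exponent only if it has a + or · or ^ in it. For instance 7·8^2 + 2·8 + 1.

[0] 9 ≡ 2^(2 + 1) + 1 (base 2). Lift 3: 82. −1: 81.
[1] 81 ≡ 3^(3 + 1) (base 3). Lift 4: 1024. −1: 1023.
[2] 1023 ≡ 3·4^4 + 3·4^3 + 3·4^2 + 3·4 + 3 (base 4). Lift 5: 9843. −1: 9842.
[3] 9842 ≡ 3·5^5 + 3·5^3 + 3·5^2 + 3·5 + 2 (base 5). Lift 6: 140744. −1: 140743.
[4] 140743 ≡ 3·6^6 + 3·6^3 + 3·6^2 + 3·6 + 1 (base 6). Lift 7: 2471827. −1: 2471826.
[5] 2471826 ≡ 3·7^7 + 3·7^3 + 3·7^2 + 3·7 (base 7). Lift 8: 50333400. −1: 50333399.

3·8^8 + 3·8^3 + 3·8^2 + 2·8 + 7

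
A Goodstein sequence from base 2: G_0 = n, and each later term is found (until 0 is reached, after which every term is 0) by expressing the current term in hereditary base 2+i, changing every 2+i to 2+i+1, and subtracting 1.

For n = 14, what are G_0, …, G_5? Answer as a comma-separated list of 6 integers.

14, 110, 1281, 18750, 326591, 5862840

(0) 14|_2 = 2^(2 + 1) + 2^2 + 2 ↦ 3^(3 + 1) + 3^3 + 3|_3 = 111 ⇒ 110
(1) 110|_3 = 3^(3 + 1) + 3^3 + 2 ↦ 4^(4 + 1) + 4^4 + 2|_4 = 1282 ⇒ 1281
(2) 1281|_4 = 4^(4 + 1) + 4^4 + 1 ↦ 5^(5 + 1) + 5^5 + 1|_5 = 18751 ⇒ 18750
(3) 18750|_5 = 5^(5 + 1) + 5^5 ↦ 6^(6 + 1) + 6^6|_6 = 326592 ⇒ 326591
(4) 326591|_6 = 6^(6 + 1) + 5·6^5 + 5·6^4 + 5·6^3 + 5·6^2 + 5·6 + 5 ↦ 7^(7 + 1) + 5·7^5 + 5·7^4 + 5·7^3 + 5·7^2 + 5·7 + 5|_7 = 5862841 ⇒ 5862840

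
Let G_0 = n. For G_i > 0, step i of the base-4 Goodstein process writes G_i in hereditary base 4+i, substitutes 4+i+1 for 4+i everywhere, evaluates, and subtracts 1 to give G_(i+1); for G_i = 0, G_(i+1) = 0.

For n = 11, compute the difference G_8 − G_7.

0

G_0=11  [base 4] 2·4 + 3  →[4↦5]→  2·5 + 3 = 13  −1 ⇒ G_1=12
G_1=12  [base 5] 2·5 + 2  →[5↦6]→  2·6 + 2 = 14  −1 ⇒ G_2=13
G_2=13  [base 6] 2·6 + 1  →[6↦7]→  2·7 + 1 = 15  −1 ⇒ G_3=14
G_3=14  [base 7] 2·7  →[7↦8]→  2·8 = 16  −1 ⇒ G_4=15
G_4=15  [base 8] 8 + 7  →[8↦9]→  9 + 7 = 16  −1 ⇒ G_5=15
G_5=15  [base 9] 9 + 6  →[9↦10]→  10 + 6 = 16  −1 ⇒ G_6=15
G_6=15  [base 10] 10 + 5  →[10↦11]→  11 + 5 = 16  −1 ⇒ G_7=15
G_7=15  [base 11] 11 + 4  →[11↦12]→  12 + 4 = 16  −1 ⇒ G_8=15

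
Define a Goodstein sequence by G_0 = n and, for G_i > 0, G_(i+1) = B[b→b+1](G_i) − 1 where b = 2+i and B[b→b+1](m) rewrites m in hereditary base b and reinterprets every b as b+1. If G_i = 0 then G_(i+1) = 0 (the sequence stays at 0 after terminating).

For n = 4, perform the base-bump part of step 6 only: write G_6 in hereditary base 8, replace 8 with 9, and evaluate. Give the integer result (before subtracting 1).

4 —HB2→ 2^2 —bump→ 3^3 = 27 —(−1)→ 26
26 —HB3→ 2·3^2 + 2·3 + 2 —bump→ 2·4^2 + 2·4 + 2 = 42 —(−1)→ 41
41 —HB4→ 2·4^2 + 2·4 + 1 —bump→ 2·5^2 + 2·5 + 1 = 61 —(−1)→ 60
60 —HB5→ 2·5^2 + 2·5 —bump→ 2·6^2 + 2·6 = 84 —(−1)→ 83
83 —HB6→ 2·6^2 + 6 + 5 —bump→ 2·7^2 + 7 + 5 = 110 —(−1)→ 109
109 —HB7→ 2·7^2 + 7 + 4 —bump→ 2·8^2 + 8 + 4 = 140 —(−1)→ 139
139 —HB8→ 2·8^2 + 8 + 3 —bump→ 2·9^2 + 9 + 3 = 174 —(−1)→ 173

174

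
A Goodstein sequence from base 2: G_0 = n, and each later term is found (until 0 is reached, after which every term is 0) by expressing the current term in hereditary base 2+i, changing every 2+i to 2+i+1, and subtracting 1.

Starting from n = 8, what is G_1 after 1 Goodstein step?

G_0 = 8. HB_2(8) = 2^(2 + 1). Bump = 81. G_1 = 80.
G_1 = 80. HB_3(80) = 2·3^3 + 2·3^2 + 2·3 + 2. Bump = 554. G_2 = 553.

80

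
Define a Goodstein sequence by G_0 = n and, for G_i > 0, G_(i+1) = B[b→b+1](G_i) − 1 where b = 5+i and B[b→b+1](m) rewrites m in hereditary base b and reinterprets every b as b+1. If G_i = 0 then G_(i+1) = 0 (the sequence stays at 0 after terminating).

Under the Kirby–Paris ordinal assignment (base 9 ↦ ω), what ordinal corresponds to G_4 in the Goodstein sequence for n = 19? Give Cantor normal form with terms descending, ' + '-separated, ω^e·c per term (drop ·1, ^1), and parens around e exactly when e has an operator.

ω·3

[0] 19 ≡ 3·5 + 4 (base 5). Lift 6: 22. −1: 21.
[1] 21 ≡ 3·6 + 3 (base 6). Lift 7: 24. −1: 23.
[2] 23 ≡ 3·7 + 2 (base 7). Lift 8: 26. −1: 25.
[3] 25 ≡ 3·8 + 1 (base 8). Lift 9: 28. −1: 27.
[4] 27 ≡ 3·9 (base 9). Lift 10: 30. −1: 29.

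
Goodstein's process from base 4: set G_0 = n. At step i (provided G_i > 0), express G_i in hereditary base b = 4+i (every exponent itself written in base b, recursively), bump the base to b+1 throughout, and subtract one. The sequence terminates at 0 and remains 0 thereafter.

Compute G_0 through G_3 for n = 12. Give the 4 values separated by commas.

(0) 12|_4 = 3·4 ↦ 3·5|_5 = 15 ⇒ 14
(1) 14|_5 = 2·5 + 4 ↦ 2·6 + 4|_6 = 16 ⇒ 15
(2) 15|_6 = 2·6 + 3 ↦ 2·7 + 3|_7 = 17 ⇒ 16

12, 14, 15, 16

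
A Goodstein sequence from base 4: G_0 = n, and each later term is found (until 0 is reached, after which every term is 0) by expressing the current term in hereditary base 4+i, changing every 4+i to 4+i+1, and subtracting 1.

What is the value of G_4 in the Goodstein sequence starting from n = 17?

43

17 —HB4→ 4^2 + 1 —bump→ 5^2 + 1 = 26 —(−1)→ 25
25 —HB5→ 5^2 —bump→ 6^2 = 36 —(−1)→ 35
35 —HB6→ 5·6 + 5 —bump→ 5·7 + 5 = 40 —(−1)→ 39
39 —HB7→ 5·7 + 4 —bump→ 5·8 + 4 = 44 —(−1)→ 43
43 —HB8→ 5·8 + 3 —bump→ 5·9 + 3 = 48 —(−1)→ 47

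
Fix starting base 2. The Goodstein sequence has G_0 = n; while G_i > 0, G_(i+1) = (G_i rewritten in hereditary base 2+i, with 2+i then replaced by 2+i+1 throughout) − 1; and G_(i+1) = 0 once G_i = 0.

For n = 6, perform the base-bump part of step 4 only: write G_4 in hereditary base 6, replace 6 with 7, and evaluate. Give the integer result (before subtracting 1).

98040

(0) 6|_2 = 2^2 + 2 ↦ 3^3 + 3|_3 = 30 ⇒ 29
(1) 29|_3 = 3^3 + 2 ↦ 4^4 + 2|_4 = 258 ⇒ 257
(2) 257|_4 = 4^4 + 1 ↦ 5^5 + 1|_5 = 3126 ⇒ 3125
(3) 3125|_5 = 5^5 ↦ 6^6|_6 = 46656 ⇒ 46655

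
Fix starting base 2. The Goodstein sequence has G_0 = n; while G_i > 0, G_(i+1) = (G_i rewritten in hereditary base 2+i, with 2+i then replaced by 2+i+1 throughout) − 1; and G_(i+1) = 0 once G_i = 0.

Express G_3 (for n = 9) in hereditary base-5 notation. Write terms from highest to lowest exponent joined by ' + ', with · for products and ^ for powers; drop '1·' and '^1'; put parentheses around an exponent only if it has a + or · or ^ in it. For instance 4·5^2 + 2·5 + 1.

3·5^5 + 3·5^3 + 3·5^2 + 3·5 + 2

i=0: 9 = 2^(2 + 1) + 1 (b=2); 2→3: 3^(3 + 1) + 1 = 82; 82−1 = 81
i=1: 81 = 3^(3 + 1) (b=3); 3→4: 4^(4 + 1) = 1024; 1024−1 = 1023
i=2: 1023 = 3·4^4 + 3·4^3 + 3·4^2 + 3·4 + 3 (b=4); 4→5: 3·5^5 + 3·5^3 + 3·5^2 + 3·5 + 3 = 9843; 9843−1 = 9842
i=3: 9842 = 3·5^5 + 3·5^3 + 3·5^2 + 3·5 + 2 (b=5); 5→6: 3·6^6 + 3·6^3 + 3·6^2 + 3·6 + 2 = 140744; 140744−1 = 140743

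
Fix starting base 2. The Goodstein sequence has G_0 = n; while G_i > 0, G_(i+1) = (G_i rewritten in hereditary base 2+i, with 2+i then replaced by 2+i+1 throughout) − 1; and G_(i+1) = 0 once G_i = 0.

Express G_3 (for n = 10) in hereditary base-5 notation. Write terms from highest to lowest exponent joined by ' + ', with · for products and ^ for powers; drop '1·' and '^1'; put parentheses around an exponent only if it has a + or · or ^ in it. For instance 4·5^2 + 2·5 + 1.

5^(5 + 1)

(0) 10|_2 = 2^(2 + 1) + 2 ↦ 3^(3 + 1) + 3|_3 = 84 ⇒ 83
(1) 83|_3 = 3^(3 + 1) + 2 ↦ 4^(4 + 1) + 2|_4 = 1026 ⇒ 1025
(2) 1025|_4 = 4^(4 + 1) + 1 ↦ 5^(5 + 1) + 1|_5 = 15626 ⇒ 15625
(3) 15625|_5 = 5^(5 + 1) ↦ 6^(6 + 1)|_6 = 279936 ⇒ 279935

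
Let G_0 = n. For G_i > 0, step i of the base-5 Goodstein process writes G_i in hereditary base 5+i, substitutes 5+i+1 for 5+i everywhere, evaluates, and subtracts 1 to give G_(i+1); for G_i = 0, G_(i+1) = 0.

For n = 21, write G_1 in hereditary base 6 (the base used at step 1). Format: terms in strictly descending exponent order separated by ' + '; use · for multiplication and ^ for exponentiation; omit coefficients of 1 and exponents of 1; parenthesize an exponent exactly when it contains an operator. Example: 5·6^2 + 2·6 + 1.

base 5: 21 = 4·5 + 1; at 6: 4·6 + 1 = 25; next = 24
base 6: 24 = 4·6; at 7: 4·7 = 28; next = 27

4·6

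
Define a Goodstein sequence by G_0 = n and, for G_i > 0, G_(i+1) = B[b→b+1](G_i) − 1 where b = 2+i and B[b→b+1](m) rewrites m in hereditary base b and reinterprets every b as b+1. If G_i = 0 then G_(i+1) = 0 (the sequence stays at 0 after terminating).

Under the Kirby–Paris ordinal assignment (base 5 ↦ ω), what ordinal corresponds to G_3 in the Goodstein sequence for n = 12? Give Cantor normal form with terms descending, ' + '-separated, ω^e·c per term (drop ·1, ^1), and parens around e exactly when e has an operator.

(0) 12|_2 = 2^(2 + 1) + 2^2 ↦ 3^(3 + 1) + 3^3|_3 = 108 ⇒ 107
(1) 107|_3 = 3^(3 + 1) + 2·3^2 + 2·3 + 2 ↦ 4^(4 + 1) + 2·4^2 + 2·4 + 2|_4 = 1066 ⇒ 1065
(2) 1065|_4 = 4^(4 + 1) + 2·4^2 + 2·4 + 1 ↦ 5^(5 + 1) + 2·5^2 + 2·5 + 1|_5 = 15686 ⇒ 15685
(3) 15685|_5 = 5^(5 + 1) + 2·5^2 + 2·5 ↦ 6^(6 + 1) + 2·6^2 + 2·6|_6 = 280020 ⇒ 280019

ω^(ω + 1) + ω^2·2 + ω·2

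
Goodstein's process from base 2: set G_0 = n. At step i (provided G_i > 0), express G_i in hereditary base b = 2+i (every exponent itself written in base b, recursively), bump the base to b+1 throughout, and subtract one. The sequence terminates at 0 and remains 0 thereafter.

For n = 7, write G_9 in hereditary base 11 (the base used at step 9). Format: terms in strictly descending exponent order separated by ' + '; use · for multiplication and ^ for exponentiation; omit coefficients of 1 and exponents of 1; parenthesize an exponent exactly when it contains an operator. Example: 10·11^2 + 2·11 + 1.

7·11^7 + 7·11^6 + 7·11^5 + 7·11^4 + 7·11^3 + 7·11^2 + 7·11 + 4

7 —HB2→ 2^2 + 2 + 1 —bump→ 3^3 + 3 + 1 = 31 —(−1)→ 30
30 —HB3→ 3^3 + 3 —bump→ 4^4 + 4 = 260 —(−1)→ 259
259 —HB4→ 4^4 + 3 —bump→ 5^5 + 3 = 3128 —(−1)→ 3127
3127 —HB5→ 5^5 + 2 —bump→ 6^6 + 2 = 46658 —(−1)→ 46657
46657 —HB6→ 6^6 + 1 —bump→ 7^7 + 1 = 823544 —(−1)→ 823543
823543 —HB7→ 7^7 —bump→ 8^8 = 16777216 —(−1)→ 16777215
16777215 —HB8→ 7·8^7 + 7·8^6 + 7·8^5 + 7·8^4 + 7·8^3 + 7·8^2 + 7·8 + 7 —bump→ 7·9^7 + 7·9^6 + 7·9^5 + 7·9^4 + 7·9^3 + 7·9^2 + 7·9 + 7 = 37665880 —(−1)→ 37665879
37665879 —HB9→ 7·9^7 + 7·9^6 + 7·9^5 + 7·9^4 + 7·9^3 + 7·9^2 + 7·9 + 6 —bump→ 7·10^7 + 7·10^6 + 7·10^5 + 7·10^4 + 7·10^3 + 7·10^2 + 7·10 + 6 = 77777776 —(−1)→ 77777775
77777775 —HB10→ 7·10^7 + 7·10^6 + 7·10^5 + 7·10^4 + 7·10^3 + 7·10^2 + 7·10 + 5 —bump→ 7·11^7 + 7·11^6 + 7·11^5 + 7·11^4 + 7·11^3 + 7·11^2 + 7·11 + 5 = 150051214 —(−1)→ 150051213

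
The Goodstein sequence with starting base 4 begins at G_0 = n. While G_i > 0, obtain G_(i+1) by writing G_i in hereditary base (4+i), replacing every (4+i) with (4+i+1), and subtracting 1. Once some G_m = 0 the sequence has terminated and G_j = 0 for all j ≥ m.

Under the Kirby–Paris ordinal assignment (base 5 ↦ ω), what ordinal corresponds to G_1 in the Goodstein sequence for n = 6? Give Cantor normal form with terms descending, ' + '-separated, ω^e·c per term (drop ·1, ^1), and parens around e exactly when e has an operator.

G_0 = 6. HB_4(6) = 4 + 2. Bump = 7. G_1 = 6.
G_1 = 6. HB_5(6) = 5 + 1. Bump = 7. G_2 = 6.

ω + 1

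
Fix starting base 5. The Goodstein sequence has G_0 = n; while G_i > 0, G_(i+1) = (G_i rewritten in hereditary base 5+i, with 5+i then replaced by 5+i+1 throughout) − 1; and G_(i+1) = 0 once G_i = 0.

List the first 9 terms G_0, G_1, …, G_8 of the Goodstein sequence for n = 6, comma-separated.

G_0=6  [base 5] 5 + 1  →[5↦6]→  6 + 1 = 7  −1 ⇒ G_1=6
G_1=6  [base 6] 6  →[6↦7]→  7 = 7  −1 ⇒ G_2=6
G_2=6  [base 7] 6  →[7↦8]→  6 = 6  −1 ⇒ G_3=5
G_3=5  [base 8] 5  →[8↦9]→  5 = 5  −1 ⇒ G_4=4
G_4=4  [base 9] 4  →[9↦10]→  4 = 4  −1 ⇒ G_5=3
G_5=3  [base 10] 3  →[10↦11]→  3 = 3  −1 ⇒ G_6=2
G_6=2  [base 11] 2  →[11↦12]→  2 = 2  −1 ⇒ G_7=1
G_7=1  [base 12] 1  →[12↦13]→  1 = 1  −1 ⇒ G_8=0

6, 6, 6, 5, 4, 3, 2, 1, 0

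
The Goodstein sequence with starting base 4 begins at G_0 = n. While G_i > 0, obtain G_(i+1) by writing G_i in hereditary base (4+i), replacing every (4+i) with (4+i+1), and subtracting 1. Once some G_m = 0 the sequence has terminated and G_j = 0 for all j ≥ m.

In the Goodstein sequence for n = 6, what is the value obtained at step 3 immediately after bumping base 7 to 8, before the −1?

6

[0] 6 ≡ 4 + 2 (base 4). Lift 5: 7. −1: 6.
[1] 6 ≡ 5 + 1 (base 5). Lift 6: 7. −1: 6.
[2] 6 ≡ 6 (base 6). Lift 7: 7. −1: 6.
[3] 6 ≡ 6 (base 7). Lift 8: 6. −1: 5.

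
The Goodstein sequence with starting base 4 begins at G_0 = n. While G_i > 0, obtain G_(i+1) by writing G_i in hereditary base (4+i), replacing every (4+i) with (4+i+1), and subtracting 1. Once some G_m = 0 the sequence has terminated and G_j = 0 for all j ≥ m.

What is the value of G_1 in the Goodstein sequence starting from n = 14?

(0) 14|_4 = 3·4 + 2 ↦ 3·5 + 2|_5 = 17 ⇒ 16
(1) 16|_5 = 3·5 + 1 ↦ 3·6 + 1|_6 = 19 ⇒ 18

16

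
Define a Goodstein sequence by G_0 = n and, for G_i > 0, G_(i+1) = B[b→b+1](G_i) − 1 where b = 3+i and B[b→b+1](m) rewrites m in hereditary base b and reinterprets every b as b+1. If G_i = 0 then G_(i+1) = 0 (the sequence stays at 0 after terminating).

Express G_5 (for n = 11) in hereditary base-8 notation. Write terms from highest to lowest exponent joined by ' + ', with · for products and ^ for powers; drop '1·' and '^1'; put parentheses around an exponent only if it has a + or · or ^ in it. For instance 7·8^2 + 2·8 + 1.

5·8 + 3

[0] 11 ≡ 3^2 + 2 (base 3). Lift 4: 18. −1: 17.
[1] 17 ≡ 4^2 + 1 (base 4). Lift 5: 26. −1: 25.
[2] 25 ≡ 5^2 (base 5). Lift 6: 36. −1: 35.
[3] 35 ≡ 5·6 + 5 (base 6). Lift 7: 40. −1: 39.
[4] 39 ≡ 5·7 + 4 (base 7). Lift 8: 44. −1: 43.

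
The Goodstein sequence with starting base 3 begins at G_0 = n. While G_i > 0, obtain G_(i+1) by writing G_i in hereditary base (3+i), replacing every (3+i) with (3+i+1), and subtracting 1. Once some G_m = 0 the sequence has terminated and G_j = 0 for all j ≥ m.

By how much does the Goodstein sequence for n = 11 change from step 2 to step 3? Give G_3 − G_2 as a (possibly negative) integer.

10

11 —HB3→ 3^2 + 2 —bump→ 4^2 + 2 = 18 —(−1)→ 17
17 —HB4→ 4^2 + 1 —bump→ 5^2 + 1 = 26 —(−1)→ 25
25 —HB5→ 5^2 —bump→ 6^2 = 36 —(−1)→ 35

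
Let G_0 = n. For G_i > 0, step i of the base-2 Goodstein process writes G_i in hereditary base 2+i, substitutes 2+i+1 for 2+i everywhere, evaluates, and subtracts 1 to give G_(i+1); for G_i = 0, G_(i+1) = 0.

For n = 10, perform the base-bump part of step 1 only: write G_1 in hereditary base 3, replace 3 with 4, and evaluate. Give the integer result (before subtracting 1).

1026

10 —HB2→ 2^(2 + 1) + 2 —bump→ 3^(3 + 1) + 3 = 84 —(−1)→ 83
83 —HB3→ 3^(3 + 1) + 2 —bump→ 4^(4 + 1) + 2 = 1026 —(−1)→ 1025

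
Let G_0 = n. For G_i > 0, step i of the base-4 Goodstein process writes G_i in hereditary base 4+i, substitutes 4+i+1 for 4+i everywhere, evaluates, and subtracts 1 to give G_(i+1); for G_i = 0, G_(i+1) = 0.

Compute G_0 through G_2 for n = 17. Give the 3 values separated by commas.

base 4: 17 = 4^2 + 1; at 5: 5^2 + 1 = 26; next = 25
base 5: 25 = 5^2; at 6: 6^2 = 36; next = 35

17, 25, 35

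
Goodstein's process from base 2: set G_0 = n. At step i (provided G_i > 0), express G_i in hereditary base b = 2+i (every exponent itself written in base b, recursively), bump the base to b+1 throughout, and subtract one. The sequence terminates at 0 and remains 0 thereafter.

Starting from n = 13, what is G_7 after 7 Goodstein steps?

(0) 13|_2 = 2^(2 + 1) + 2^2 + 1 ↦ 3^(3 + 1) + 3^3 + 1|_3 = 109 ⇒ 108
(1) 108|_3 = 3^(3 + 1) + 3^3 ↦ 4^(4 + 1) + 4^4|_4 = 1280 ⇒ 1279
(2) 1279|_4 = 4^(4 + 1) + 3·4^3 + 3·4^2 + 3·4 + 3 ↦ 5^(5 + 1) + 3·5^3 + 3·5^2 + 3·5 + 3|_5 = 16093 ⇒ 16092
(3) 16092|_5 = 5^(5 + 1) + 3·5^3 + 3·5^2 + 3·5 + 2 ↦ 6^(6 + 1) + 3·6^3 + 3·6^2 + 3·6 + 2|_6 = 280712 ⇒ 280711
(4) 280711|_6 = 6^(6 + 1) + 3·6^3 + 3·6^2 + 3·6 + 1 ↦ 7^(7 + 1) + 3·7^3 + 3·7^2 + 3·7 + 1|_7 = 5765999 ⇒ 5765998
(5) 5765998|_7 = 7^(7 + 1) + 3·7^3 + 3·7^2 + 3·7 ↦ 8^(8 + 1) + 3·8^3 + 3·8^2 + 3·8|_8 = 134219480 ⇒ 134219479
(6) 134219479|_8 = 8^(8 + 1) + 3·8^3 + 3·8^2 + 2·8 + 7 ↦ 9^(9 + 1) + 3·9^3 + 3·9^2 + 2·9 + 7|_9 = 3486786856 ⇒ 3486786855
(7) 3486786855|_9 = 9^(9 + 1) + 3·9^3 + 3·9^2 + 2·9 + 6 ↦ 10^(10 + 1) + 3·10^3 + 3·10^2 + 2·10 + 6|_10 = 100000003326 ⇒ 100000003325

3486786855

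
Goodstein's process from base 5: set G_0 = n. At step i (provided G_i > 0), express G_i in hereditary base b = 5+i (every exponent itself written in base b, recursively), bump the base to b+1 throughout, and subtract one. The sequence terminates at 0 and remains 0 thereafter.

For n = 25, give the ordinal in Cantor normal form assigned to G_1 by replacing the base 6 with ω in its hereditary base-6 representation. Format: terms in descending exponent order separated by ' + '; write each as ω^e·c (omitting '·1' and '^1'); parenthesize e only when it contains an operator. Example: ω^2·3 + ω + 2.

ω·5 + 5

base 5: 25 = 5^2; at 6: 6^2 = 36; next = 35
base 6: 35 = 5·6 + 5; at 7: 5·7 + 5 = 40; next = 39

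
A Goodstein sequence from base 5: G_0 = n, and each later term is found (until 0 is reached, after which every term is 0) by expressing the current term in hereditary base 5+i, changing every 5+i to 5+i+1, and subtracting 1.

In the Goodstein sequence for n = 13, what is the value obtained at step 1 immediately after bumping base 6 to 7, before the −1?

step 0: 13 = 2·5 + 3; sub 6 for 5: 2·6 + 3; = 15; G_1 = 15−1 = 14
step 1: 14 = 2·6 + 2; sub 7 for 6: 2·7 + 2; = 16; G_2 = 16−1 = 15

16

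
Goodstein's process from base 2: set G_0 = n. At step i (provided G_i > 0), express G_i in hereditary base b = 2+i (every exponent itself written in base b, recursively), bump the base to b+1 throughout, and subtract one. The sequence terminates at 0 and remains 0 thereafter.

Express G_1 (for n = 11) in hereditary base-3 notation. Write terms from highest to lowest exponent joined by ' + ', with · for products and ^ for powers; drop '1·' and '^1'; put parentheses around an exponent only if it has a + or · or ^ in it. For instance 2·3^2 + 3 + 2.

3^(3 + 1) + 3

i=0: 11 = 2^(2 + 1) + 2 + 1 (b=2); 2→3: 3^(3 + 1) + 3 + 1 = 85; 85−1 = 84
i=1: 84 = 3^(3 + 1) + 3 (b=3); 3→4: 4^(4 + 1) + 4 = 1028; 1028−1 = 1027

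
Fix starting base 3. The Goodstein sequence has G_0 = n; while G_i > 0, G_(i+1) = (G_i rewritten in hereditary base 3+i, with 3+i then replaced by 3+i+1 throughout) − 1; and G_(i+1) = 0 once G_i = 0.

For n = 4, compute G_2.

i=0: 4 = 3 + 1 (b=3); 3→4: 4 + 1 = 5; 5−1 = 4
i=1: 4 = 4 (b=4); 4→5: 5 = 5; 5−1 = 4
i=2: 4 = 4 (b=5); 5→6: 4 = 4; 4−1 = 3

4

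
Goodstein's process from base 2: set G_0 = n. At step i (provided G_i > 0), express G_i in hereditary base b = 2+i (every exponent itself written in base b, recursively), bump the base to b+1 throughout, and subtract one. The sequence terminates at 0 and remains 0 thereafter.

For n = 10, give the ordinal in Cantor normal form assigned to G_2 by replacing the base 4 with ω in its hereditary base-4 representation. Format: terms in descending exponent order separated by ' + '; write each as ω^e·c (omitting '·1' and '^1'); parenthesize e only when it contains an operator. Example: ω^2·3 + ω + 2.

ω^(ω + 1) + 1

i=0: 10 = 2^(2 + 1) + 2 (b=2); 2→3: 3^(3 + 1) + 3 = 84; 84−1 = 83
i=1: 83 = 3^(3 + 1) + 2 (b=3); 3→4: 4^(4 + 1) + 2 = 1026; 1026−1 = 1025
i=2: 1025 = 4^(4 + 1) + 1 (b=4); 4→5: 5^(5 + 1) + 1 = 15626; 15626−1 = 15625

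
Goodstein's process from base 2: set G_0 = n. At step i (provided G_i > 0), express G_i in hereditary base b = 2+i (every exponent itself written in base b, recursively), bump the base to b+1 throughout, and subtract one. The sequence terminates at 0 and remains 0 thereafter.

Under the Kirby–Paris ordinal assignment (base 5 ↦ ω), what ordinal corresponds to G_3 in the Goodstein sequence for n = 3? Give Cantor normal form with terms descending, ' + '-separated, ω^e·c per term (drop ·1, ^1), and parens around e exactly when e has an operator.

G_0=3  [base 2] 2 + 1  →[2↦3]→  3 + 1 = 4  −1 ⇒ G_1=3
G_1=3  [base 3] 3  →[3↦4]→  4 = 4  −1 ⇒ G_2=3
G_2=3  [base 4] 3  →[4↦5]→  3 = 3  −1 ⇒ G_3=2
G_3=2  [base 5] 2  →[5↦6]→  2 = 2  −1 ⇒ G_4=1

2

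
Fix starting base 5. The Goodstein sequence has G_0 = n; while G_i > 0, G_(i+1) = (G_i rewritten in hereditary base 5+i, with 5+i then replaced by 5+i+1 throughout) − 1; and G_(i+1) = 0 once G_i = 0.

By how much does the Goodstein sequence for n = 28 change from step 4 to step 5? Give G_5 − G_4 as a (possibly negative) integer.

7

[0] 28 ≡ 5^2 + 3 (base 5). Lift 6: 39. −1: 38.
[1] 38 ≡ 6^2 + 2 (base 6). Lift 7: 51. −1: 50.
[2] 50 ≡ 7^2 + 1 (base 7). Lift 8: 65. −1: 64.
[3] 64 ≡ 8^2 (base 8). Lift 9: 81. −1: 80.
[4] 80 ≡ 8·9 + 8 (base 9). Lift 10: 88. −1: 87.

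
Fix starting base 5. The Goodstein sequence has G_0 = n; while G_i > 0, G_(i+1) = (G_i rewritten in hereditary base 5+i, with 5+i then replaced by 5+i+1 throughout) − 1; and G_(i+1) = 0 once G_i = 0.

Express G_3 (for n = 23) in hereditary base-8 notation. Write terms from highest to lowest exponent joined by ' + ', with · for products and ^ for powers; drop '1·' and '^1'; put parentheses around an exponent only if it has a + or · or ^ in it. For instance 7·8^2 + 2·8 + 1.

4·8

i=0: 23 = 4·5 + 3 (b=5); 5→6: 4·6 + 3 = 27; 27−1 = 26
i=1: 26 = 4·6 + 2 (b=6); 6→7: 4·7 + 2 = 30; 30−1 = 29
i=2: 29 = 4·7 + 1 (b=7); 7→8: 4·8 + 1 = 33; 33−1 = 32
i=3: 32 = 4·8 (b=8); 8→9: 4·9 = 36; 36−1 = 35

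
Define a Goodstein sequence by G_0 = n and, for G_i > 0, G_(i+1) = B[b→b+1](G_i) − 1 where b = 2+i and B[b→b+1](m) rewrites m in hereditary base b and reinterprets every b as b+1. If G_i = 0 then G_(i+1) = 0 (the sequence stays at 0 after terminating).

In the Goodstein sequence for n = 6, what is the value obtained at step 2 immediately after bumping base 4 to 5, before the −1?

G_0=6  [base 2] 2^2 + 2  →[2↦3]→  3^3 + 3 = 30  −1 ⇒ G_1=29
G_1=29  [base 3] 3^3 + 2  →[3↦4]→  4^4 + 2 = 258  −1 ⇒ G_2=257
G_2=257  [base 4] 4^4 + 1  →[4↦5]→  5^5 + 1 = 3126  −1 ⇒ G_3=3125

3126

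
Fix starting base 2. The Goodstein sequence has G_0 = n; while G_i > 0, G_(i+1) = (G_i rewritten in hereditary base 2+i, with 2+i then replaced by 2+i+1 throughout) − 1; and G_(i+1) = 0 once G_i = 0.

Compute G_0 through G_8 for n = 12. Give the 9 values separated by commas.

(0) 12|_2 = 2^(2 + 1) + 2^2 ↦ 3^(3 + 1) + 3^3|_3 = 108 ⇒ 107
(1) 107|_3 = 3^(3 + 1) + 2·3^2 + 2·3 + 2 ↦ 4^(4 + 1) + 2·4^2 + 2·4 + 2|_4 = 1066 ⇒ 1065
(2) 1065|_4 = 4^(4 + 1) + 2·4^2 + 2·4 + 1 ↦ 5^(5 + 1) + 2·5^2 + 2·5 + 1|_5 = 15686 ⇒ 15685
(3) 15685|_5 = 5^(5 + 1) + 2·5^2 + 2·5 ↦ 6^(6 + 1) + 2·6^2 + 2·6|_6 = 280020 ⇒ 280019
(4) 280019|_6 = 6^(6 + 1) + 2·6^2 + 6 + 5 ↦ 7^(7 + 1) + 2·7^2 + 7 + 5|_7 = 5764911 ⇒ 5764910
(5) 5764910|_7 = 7^(7 + 1) + 2·7^2 + 7 + 4 ↦ 8^(8 + 1) + 2·8^2 + 8 + 4|_8 = 134217868 ⇒ 134217867
(6) 134217867|_8 = 8^(8 + 1) + 2·8^2 + 8 + 3 ↦ 9^(9 + 1) + 2·9^2 + 9 + 3|_9 = 3486784575 ⇒ 3486784574
(7) 3486784574|_9 = 9^(9 + 1) + 2·9^2 + 9 + 2 ↦ 10^(10 + 1) + 2·10^2 + 10 + 2|_10 = 100000000212 ⇒ 100000000211

12, 107, 1065, 15685, 280019, 5764910, 134217867, 3486784574, 100000000211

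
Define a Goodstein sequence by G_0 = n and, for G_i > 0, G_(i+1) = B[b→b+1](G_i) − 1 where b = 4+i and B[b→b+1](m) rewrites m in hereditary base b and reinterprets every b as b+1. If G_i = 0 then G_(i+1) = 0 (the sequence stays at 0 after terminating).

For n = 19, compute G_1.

27

G_0=19  [base 4] 4^2 + 3  →[4↦5]→  5^2 + 3 = 28  −1 ⇒ G_1=27
G_1=27  [base 5] 5^2 + 2  →[5↦6]→  6^2 + 2 = 38  −1 ⇒ G_2=37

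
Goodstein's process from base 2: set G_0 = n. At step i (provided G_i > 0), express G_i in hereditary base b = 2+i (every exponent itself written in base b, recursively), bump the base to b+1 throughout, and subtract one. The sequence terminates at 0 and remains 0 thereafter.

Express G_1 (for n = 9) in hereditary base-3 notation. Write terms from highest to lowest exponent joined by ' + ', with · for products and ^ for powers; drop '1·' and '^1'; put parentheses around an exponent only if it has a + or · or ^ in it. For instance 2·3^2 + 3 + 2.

step 0: 9 = 2^(2 + 1) + 1; sub 3 for 2: 3^(3 + 1) + 1; = 82; G_1 = 82−1 = 81
step 1: 81 = 3^(3 + 1); sub 4 for 3: 4^(4 + 1); = 1024; G_2 = 1024−1 = 1023

3^(3 + 1)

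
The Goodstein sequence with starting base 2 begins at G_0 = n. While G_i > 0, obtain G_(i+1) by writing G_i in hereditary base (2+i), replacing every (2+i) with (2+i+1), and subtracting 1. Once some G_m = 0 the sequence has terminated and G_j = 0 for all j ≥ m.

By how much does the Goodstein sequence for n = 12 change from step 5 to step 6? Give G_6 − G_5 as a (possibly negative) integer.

step 0: 12 = 2^(2 + 1) + 2^2; sub 3 for 2: 3^(3 + 1) + 3^3; = 108; G_1 = 108−1 = 107
step 1: 107 = 3^(3 + 1) + 2·3^2 + 2·3 + 2; sub 4 for 3: 4^(4 + 1) + 2·4^2 + 2·4 + 2; = 1066; G_2 = 1066−1 = 1065
step 2: 1065 = 4^(4 + 1) + 2·4^2 + 2·4 + 1; sub 5 for 4: 5^(5 + 1) + 2·5^2 + 2·5 + 1; = 15686; G_3 = 15686−1 = 15685
step 3: 15685 = 5^(5 + 1) + 2·5^2 + 2·5; sub 6 for 5: 6^(6 + 1) + 2·6^2 + 2·6; = 280020; G_4 = 280020−1 = 280019
step 4: 280019 = 6^(6 + 1) + 2·6^2 + 6 + 5; sub 7 for 6: 7^(7 + 1) + 2·7^2 + 7 + 5; = 5764911; G_5 = 5764911−1 = 5764910
step 5: 5764910 = 7^(7 + 1) + 2·7^2 + 7 + 4; sub 8 for 7: 8^(8 + 1) + 2·8^2 + 8 + 4; = 134217868; G_6 = 134217868−1 = 134217867

128452957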